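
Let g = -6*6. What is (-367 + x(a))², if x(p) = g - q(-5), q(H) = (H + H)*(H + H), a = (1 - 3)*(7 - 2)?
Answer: 253009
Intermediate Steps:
a = -10 (a = -2*5 = -10)
q(H) = 4*H² (q(H) = (2*H)*(2*H) = 4*H²)
g = -36
x(p) = -136 (x(p) = -36 - 4*(-5)² = -36 - 4*25 = -36 - 1*100 = -36 - 100 = -136)
(-367 + x(a))² = (-367 - 136)² = (-503)² = 253009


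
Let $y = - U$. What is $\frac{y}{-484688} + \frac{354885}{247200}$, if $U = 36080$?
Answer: $\frac{753864487}{499228640} \approx 1.5101$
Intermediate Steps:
$y = -36080$ ($y = \left(-1\right) 36080 = -36080$)
$\frac{y}{-484688} + \frac{354885}{247200} = - \frac{36080}{-484688} + \frac{354885}{247200} = \left(-36080\right) \left(- \frac{1}{484688}\right) + 354885 \cdot \frac{1}{247200} = \frac{2255}{30293} + \frac{23659}{16480} = \frac{753864487}{499228640}$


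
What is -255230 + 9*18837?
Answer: -85697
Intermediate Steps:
-255230 + 9*18837 = -255230 + 169533 = -85697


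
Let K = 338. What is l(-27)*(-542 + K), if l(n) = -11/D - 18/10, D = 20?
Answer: 2397/5 ≈ 479.40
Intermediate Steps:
l(n) = -47/20 (l(n) = -11/20 - 18/10 = -11*1/20 - 18*1/10 = -11/20 - 9/5 = -47/20)
l(-27)*(-542 + K) = -47*(-542 + 338)/20 = -47/20*(-204) = 2397/5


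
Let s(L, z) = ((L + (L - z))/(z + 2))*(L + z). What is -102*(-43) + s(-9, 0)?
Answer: 4467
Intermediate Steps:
s(L, z) = (L + z)*(-z + 2*L)/(2 + z) (s(L, z) = ((-z + 2*L)/(2 + z))*(L + z) = (L + z)*(-z + 2*L)/(2 + z))
-102*(-43) + s(-9, 0) = -102*(-43) + (-1*0² + 2*(-9)² - 9*0)/(2 + 0) = 4386 + (-1*0 + 2*81 + 0)/2 = 4386 + (0 + 162 + 0)/2 = 4386 + (½)*162 = 4386 + 81 = 4467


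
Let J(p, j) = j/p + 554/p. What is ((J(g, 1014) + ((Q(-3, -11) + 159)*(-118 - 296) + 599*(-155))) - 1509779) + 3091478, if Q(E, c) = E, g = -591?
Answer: 841742002/591 ≈ 1.4243e+6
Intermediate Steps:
J(p, j) = 554/p + j/p
((J(g, 1014) + ((Q(-3, -11) + 159)*(-118 - 296) + 599*(-155))) - 1509779) + 3091478 = (((554 + 1014)/(-591) + ((-3 + 159)*(-118 - 296) + 599*(-155))) - 1509779) + 3091478 = ((-1/591*1568 + (156*(-414) - 92845)) - 1509779) + 3091478 = ((-1568/591 + (-64584 - 92845)) - 1509779) + 3091478 = ((-1568/591 - 157429) - 1509779) + 3091478 = (-93042107/591 - 1509779) + 3091478 = -985321496/591 + 3091478 = 841742002/591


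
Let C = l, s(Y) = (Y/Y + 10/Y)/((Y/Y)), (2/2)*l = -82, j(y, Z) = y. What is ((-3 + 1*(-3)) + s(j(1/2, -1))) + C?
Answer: -67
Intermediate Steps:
l = -82
s(Y) = 1 + 10/Y (s(Y) = (1 + 10/Y)/1 = (1 + 10/Y)*1 = 1 + 10/Y)
C = -82
((-3 + 1*(-3)) + s(j(1/2, -1))) + C = ((-3 + 1*(-3)) + (10 + 1/2)/(1/2)) - 82 = ((-3 - 3) + (10 + ½)/(½)) - 82 = (-6 + 2*(21/2)) - 82 = (-6 + 21) - 82 = 15 - 82 = -67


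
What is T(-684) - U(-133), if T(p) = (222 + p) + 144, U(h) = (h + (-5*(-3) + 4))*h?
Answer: -15480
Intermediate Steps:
U(h) = h*(19 + h) (U(h) = (h + (15 + 4))*h = (h + 19)*h = (19 + h)*h = h*(19 + h))
T(p) = 366 + p
T(-684) - U(-133) = (366 - 684) - (-133)*(19 - 133) = -318 - (-133)*(-114) = -318 - 1*15162 = -318 - 15162 = -15480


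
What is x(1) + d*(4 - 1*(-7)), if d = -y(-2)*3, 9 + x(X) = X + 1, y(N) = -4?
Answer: 125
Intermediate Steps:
x(X) = -8 + X (x(X) = -9 + (X + 1) = -9 + (1 + X) = -8 + X)
d = 12 (d = -1*(-4)*3 = 4*3 = 12)
x(1) + d*(4 - 1*(-7)) = (-8 + 1) + 12*(4 - 1*(-7)) = -7 + 12*(4 + 7) = -7 + 12*11 = -7 + 132 = 125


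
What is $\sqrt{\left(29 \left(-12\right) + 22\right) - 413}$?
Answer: $i \sqrt{739} \approx 27.185 i$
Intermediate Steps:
$\sqrt{\left(29 \left(-12\right) + 22\right) - 413} = \sqrt{\left(-348 + 22\right) - 413} = \sqrt{-326 - 413} = \sqrt{-739} = i \sqrt{739}$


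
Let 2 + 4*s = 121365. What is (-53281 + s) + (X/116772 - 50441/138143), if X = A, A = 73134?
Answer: -123350112333043/5377078132 ≈ -22940.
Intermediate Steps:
s = 121363/4 (s = -½ + (¼)*121365 = -½ + 121365/4 = 121363/4 ≈ 30341.)
X = 73134
(-53281 + s) + (X/116772 - 50441/138143) = (-53281 + 121363/4) + (73134/116772 - 50441/138143) = -91761/4 + (73134*(1/116772) - 50441*1/138143) = -91761/4 + (12189/19462 - 50441/138143) = -91761/4 + 702142285/2688539066 = -123350112333043/5377078132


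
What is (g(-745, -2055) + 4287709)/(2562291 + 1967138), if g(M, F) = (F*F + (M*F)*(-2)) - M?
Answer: 5449529/4529429 ≈ 1.2031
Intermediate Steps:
g(M, F) = F² - M - 2*F*M (g(M, F) = (F² + (F*M)*(-2)) - M = (F² - 2*F*M) - M = F² - M - 2*F*M)
(g(-745, -2055) + 4287709)/(2562291 + 1967138) = (((-2055)² - 1*(-745) - 2*(-2055)*(-745)) + 4287709)/(2562291 + 1967138) = ((4223025 + 745 - 3061950) + 4287709)/4529429 = (1161820 + 4287709)*(1/4529429) = 5449529*(1/4529429) = 5449529/4529429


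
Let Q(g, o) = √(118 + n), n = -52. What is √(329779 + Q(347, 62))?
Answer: √(329779 + √66) ≈ 574.27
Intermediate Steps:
Q(g, o) = √66 (Q(g, o) = √(118 - 52) = √66)
√(329779 + Q(347, 62)) = √(329779 + √66)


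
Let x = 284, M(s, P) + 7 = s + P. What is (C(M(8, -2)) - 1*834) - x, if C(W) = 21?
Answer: -1097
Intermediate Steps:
M(s, P) = -7 + P + s (M(s, P) = -7 + (s + P) = -7 + (P + s) = -7 + P + s)
(C(M(8, -2)) - 1*834) - x = (21 - 1*834) - 1*284 = (21 - 834) - 284 = -813 - 284 = -1097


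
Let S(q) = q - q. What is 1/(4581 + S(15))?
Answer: 1/4581 ≈ 0.00021829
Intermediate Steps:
S(q) = 0
1/(4581 + S(15)) = 1/(4581 + 0) = 1/4581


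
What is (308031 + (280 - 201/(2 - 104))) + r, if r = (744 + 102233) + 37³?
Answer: 15706061/34 ≈ 4.6194e+5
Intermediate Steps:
r = 153630 (r = 102977 + 50653 = 153630)
(308031 + (280 - 201/(2 - 104))) + r = (308031 + (280 - 201/(2 - 104))) + 153630 = (308031 + (280 - 201/(-102))) + 153630 = (308031 + (280 - 201*(-1/102))) + 153630 = (308031 + (280 + 67/34)) + 153630 = (308031 + 9587/34) + 153630 = 10482641/34 + 153630 = 15706061/34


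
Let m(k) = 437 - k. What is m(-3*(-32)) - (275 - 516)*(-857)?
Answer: -206196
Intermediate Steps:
m(-3*(-32)) - (275 - 516)*(-857) = (437 - (-3)*(-32)) - (275 - 516)*(-857) = (437 - 1*96) - (-241)*(-857) = (437 - 96) - 1*206537 = 341 - 206537 = -206196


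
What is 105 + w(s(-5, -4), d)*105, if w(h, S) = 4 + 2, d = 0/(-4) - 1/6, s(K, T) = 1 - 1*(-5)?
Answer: 735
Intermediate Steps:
s(K, T) = 6 (s(K, T) = 1 + 5 = 6)
d = -⅙ (d = 0*(-¼) - 1*⅙ = 0 - ⅙ = -⅙ ≈ -0.16667)
w(h, S) = 6
105 + w(s(-5, -4), d)*105 = 105 + 6*105 = 105 + 630 = 735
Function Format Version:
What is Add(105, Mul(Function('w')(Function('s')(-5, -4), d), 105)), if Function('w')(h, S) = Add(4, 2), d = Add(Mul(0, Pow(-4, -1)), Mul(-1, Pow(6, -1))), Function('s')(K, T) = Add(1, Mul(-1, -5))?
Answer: 735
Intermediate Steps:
Function('s')(K, T) = 6 (Function('s')(K, T) = Add(1, 5) = 6)
d = Rational(-1, 6) (d = Add(Mul(0, Rational(-1, 4)), Mul(-1, Rational(1, 6))) = Add(0, Rational(-1, 6)) = Rational(-1, 6) ≈ -0.16667)
Function('w')(h, S) = 6
Add(105, Mul(Function('w')(Function('s')(-5, -4), d), 105)) = Add(105, Mul(6, 105)) = Add(105, 630) = 735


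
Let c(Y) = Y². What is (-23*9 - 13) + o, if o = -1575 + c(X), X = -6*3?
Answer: -1471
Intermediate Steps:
X = -18
o = -1251 (o = -1575 + (-18)² = -1575 + 324 = -1251)
(-23*9 - 13) + o = (-23*9 - 13) - 1251 = (-207 - 13) - 1251 = -220 - 1251 = -1471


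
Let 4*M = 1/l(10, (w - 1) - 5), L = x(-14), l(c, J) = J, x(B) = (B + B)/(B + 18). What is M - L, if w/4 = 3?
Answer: 169/24 ≈ 7.0417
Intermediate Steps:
w = 12 (w = 4*3 = 12)
x(B) = 2*B/(18 + B) (x(B) = (2*B)/(18 + B) = 2*B/(18 + B))
L = -7 (L = 2*(-14)/(18 - 14) = 2*(-14)/4 = 2*(-14)*(1/4) = -7)
M = 1/24 (M = 1/(4*((12 - 1) - 5)) = 1/(4*(11 - 5)) = (1/4)/6 = (1/4)*(1/6) = 1/24 ≈ 0.041667)
M - L = 1/24 - 1*(-7) = 1/24 + 7 = 169/24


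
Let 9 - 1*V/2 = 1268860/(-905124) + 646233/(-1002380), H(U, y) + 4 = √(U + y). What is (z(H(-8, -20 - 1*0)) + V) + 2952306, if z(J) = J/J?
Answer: 334822976376177923/113409774390 ≈ 2.9523e+6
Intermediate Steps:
H(U, y) = -4 + √(U + y)
V = 2505576160193/113409774390 (V = 18 - 2*(1268860/(-905124) + 646233/(-1002380)) = 18 - 2*(1268860*(-1/905124) + 646233*(-1/1002380)) = 18 - 2*(-317215/226281 - 646233/1002380) = 18 - 2*(-464200221173/226819548780) = 18 + 464200221173/113409774390 = 2505576160193/113409774390 ≈ 22.093)
z(J) = 1
(z(H(-8, -20 - 1*0)) + V) + 2952306 = (1 + 2505576160193/113409774390) + 2952306 = 2618985934583/113409774390 + 2952306 = 334822976376177923/113409774390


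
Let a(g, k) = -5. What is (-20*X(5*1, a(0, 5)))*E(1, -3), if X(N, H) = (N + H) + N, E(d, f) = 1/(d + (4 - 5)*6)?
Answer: 20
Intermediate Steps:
E(d, f) = 1/(-6 + d) (E(d, f) = 1/(d - 1*6) = 1/(d - 6) = 1/(-6 + d))
X(N, H) = H + 2*N (X(N, H) = (H + N) + N = H + 2*N)
(-20*X(5*1, a(0, 5)))*E(1, -3) = (-20*(-5 + 2*(5*1)))/(-6 + 1) = -20*(-5 + 2*5)/(-5) = -20*(-5 + 10)*(-⅕) = -20*5*(-⅕) = -100*(-⅕) = 20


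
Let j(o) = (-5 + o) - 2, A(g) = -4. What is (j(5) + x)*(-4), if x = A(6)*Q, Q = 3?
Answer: 56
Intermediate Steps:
j(o) = -7 + o
x = -12 (x = -4*3 = -12)
(j(5) + x)*(-4) = ((-7 + 5) - 12)*(-4) = (-2 - 12)*(-4) = -14*(-4) = 56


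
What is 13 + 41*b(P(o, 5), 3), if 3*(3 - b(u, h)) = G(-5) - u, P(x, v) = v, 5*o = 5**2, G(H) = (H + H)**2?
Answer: -3487/3 ≈ -1162.3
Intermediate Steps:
G(H) = 4*H**2 (G(H) = (2*H)**2 = 4*H**2)
o = 5 (o = (1/5)*5**2 = (1/5)*25 = 5)
b(u, h) = -91/3 + u/3 (b(u, h) = 3 - (4*(-5)**2 - u)/3 = 3 - (4*25 - u)/3 = 3 - (100 - u)/3 = 3 + (-100/3 + u/3) = -91/3 + u/3)
13 + 41*b(P(o, 5), 3) = 13 + 41*(-91/3 + (1/3)*5) = 13 + 41*(-91/3 + 5/3) = 13 + 41*(-86/3) = 13 - 3526/3 = -3487/3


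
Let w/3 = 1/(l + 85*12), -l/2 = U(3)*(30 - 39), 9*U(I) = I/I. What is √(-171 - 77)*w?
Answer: 3*I*√62/511 ≈ 0.046227*I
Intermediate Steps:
U(I) = ⅑ (U(I) = (I/I)/9 = (⅑)*1 = ⅑)
l = 2 (l = -2*(30 - 39)/9 = -2*(-9)/9 = -2*(-1) = 2)
w = 3/1022 (w = 3/(2 + 85*12) = 3/(2 + 1020) = 3/1022 ≈ 0.0029354)
√(-171 - 77)*w = √(-171 - 77)*(3/1022) = √(-248)*(3/1022) = (2*I*√62)*(3/1022) = 3*I*√62/511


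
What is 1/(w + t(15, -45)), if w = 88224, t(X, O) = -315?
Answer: 1/87909 ≈ 1.1375e-5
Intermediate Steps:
1/(w + t(15, -45)) = 1/(88224 - 315) = 1/87909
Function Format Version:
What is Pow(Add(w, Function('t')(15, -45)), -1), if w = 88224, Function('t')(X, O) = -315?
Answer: Rational(1, 87909) ≈ 1.1375e-5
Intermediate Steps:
Pow(Add(w, Function('t')(15, -45)), -1) = Pow(Add(88224, -315), -1) = Pow(87909, -1) = Rational(1, 87909)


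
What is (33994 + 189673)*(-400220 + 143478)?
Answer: -57424712914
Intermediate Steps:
(33994 + 189673)*(-400220 + 143478) = 223667*(-256742) = -57424712914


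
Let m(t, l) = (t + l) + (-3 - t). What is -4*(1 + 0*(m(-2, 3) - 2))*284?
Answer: -1136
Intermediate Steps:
m(t, l) = -3 + l (m(t, l) = (l + t) + (-3 - t) = -3 + l)
-4*(1 + 0*(m(-2, 3) - 2))*284 = -4*(1 + 0*((-3 + 3) - 2))*284 = -4*(1 + 0*(0 - 2))*284 = -4*(1 + 0*(-2))*284 = -4*(1 + 0)*284 = -4*1*284 = -4*284 = -1136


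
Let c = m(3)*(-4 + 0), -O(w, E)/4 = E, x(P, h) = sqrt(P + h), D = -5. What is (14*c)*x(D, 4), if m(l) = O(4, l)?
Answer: 672*I ≈ 672.0*I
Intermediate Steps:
O(w, E) = -4*E
m(l) = -4*l
c = 48 (c = (-4*3)*(-4 + 0) = -12*(-4) = 48)
(14*c)*x(D, 4) = (14*48)*sqrt(-5 + 4) = 672*sqrt(-1) = 672*I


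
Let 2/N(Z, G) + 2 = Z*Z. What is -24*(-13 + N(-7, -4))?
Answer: 14616/47 ≈ 310.98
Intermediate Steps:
N(Z, G) = 2/(-2 + Z²) (N(Z, G) = 2/(-2 + Z*Z) = 2/(-2 + Z²))
-24*(-13 + N(-7, -4)) = -24*(-13 + 2/(-2 + (-7)²)) = -24*(-13 + 2/(-2 + 49)) = -24*(-13 + 2/47) = -24*(-609/47) = 14616/47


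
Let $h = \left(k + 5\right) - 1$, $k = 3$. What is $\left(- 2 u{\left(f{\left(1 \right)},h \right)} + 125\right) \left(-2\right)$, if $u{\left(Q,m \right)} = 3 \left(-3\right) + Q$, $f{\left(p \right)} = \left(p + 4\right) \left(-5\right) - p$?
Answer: $-390$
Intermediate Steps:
$f{\left(p \right)} = -20 - 6 p$ ($f{\left(p \right)} = \left(4 + p\right) \left(-5\right) - p = \left(-20 - 5 p\right) - p = -20 - 6 p$)
$h = 7$ ($h = \left(3 + 5\right) - 1 = 8 - 1 = 7$)
$u{\left(Q,m \right)} = -9 + Q$
$\left(- 2 u{\left(f{\left(1 \right)},h \right)} + 125\right) \left(-2\right) = \left(- 2 \left(-9 - 26\right) + 125\right) \left(-2\right) = \left(\left(-2\right) \left(-35\right) + 125\right) \left(-2\right) = \left(70 + 125\right) \left(-2\right) = 195 \left(-2\right) = -390$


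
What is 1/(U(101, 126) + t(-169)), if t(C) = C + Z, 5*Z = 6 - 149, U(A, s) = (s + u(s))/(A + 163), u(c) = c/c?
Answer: -1320/260197 ≈ -0.0050731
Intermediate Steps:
u(c) = 1
U(A, s) = (1 + s)/(163 + A) (U(A, s) = (s + 1)/(A + 163) = (1 + s)/(163 + A))
Z = -143/5 (Z = (6 - 149)/5 = (⅕)*(-143) = -143/5 ≈ -28.600)
t(C) = -143/5 + C (t(C) = C - 143/5 = -143/5 + C)
1/(U(101, 126) + t(-169)) = 1/((1 + 126)/(163 + 101) + (-143/5 - 169)) = 1/(127/264 - 988/5) = 1/(-260197/1320) = -1320/260197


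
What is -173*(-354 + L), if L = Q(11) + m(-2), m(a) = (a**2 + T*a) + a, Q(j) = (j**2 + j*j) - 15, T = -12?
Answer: 17473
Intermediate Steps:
Q(j) = -15 + 2*j**2 (Q(j) = (j**2 + j**2) - 15 = 2*j**2 - 15 = -15 + 2*j**2)
m(a) = a**2 - 11*a (m(a) = (a**2 - 12*a) + a = a**2 - 11*a)
L = 253 (L = (-15 + 2*11**2) - 2*(-11 - 2) = (-15 + 2*121) - 2*(-13) = (-15 + 242) + 26 = 227 + 26 = 253)
-173*(-354 + L) = -173*(-354 + 253) = -173*(-101) = 17473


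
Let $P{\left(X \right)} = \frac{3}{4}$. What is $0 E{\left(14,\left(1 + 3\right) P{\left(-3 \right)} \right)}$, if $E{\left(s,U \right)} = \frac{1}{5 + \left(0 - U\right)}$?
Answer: $0$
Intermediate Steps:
$P{\left(X \right)} = \frac{3}{4}$ ($P{\left(X \right)} = 3 \cdot \frac{1}{4} = \frac{3}{4}$)
$E{\left(s,U \right)} = \frac{1}{5 - U}$
$0 E{\left(14,\left(1 + 3\right) P{\left(-3 \right)} \right)} = 0 \left(- \frac{1}{-5 + \left(1 + 3\right) \frac{3}{4}}\right) = 0 \left(- \frac{1}{-5 + 4 \cdot \frac{3}{4}}\right) = 0 \left(- \frac{1}{-5 + 3}\right) = 0 \left(- \frac{1}{-2}\right) = 0 \left(\left(-1\right) \left(- \frac{1}{2}\right)\right) = 0 \cdot \frac{1}{2} = 0$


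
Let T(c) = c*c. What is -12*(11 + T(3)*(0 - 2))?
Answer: 84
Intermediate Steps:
T(c) = c²
-12*(11 + T(3)*(0 - 2)) = -12*(11 + 3²*(0 - 2)) = -12*(11 + 9*(-2)) = -12*(11 - 18) = -12*(-7) = 84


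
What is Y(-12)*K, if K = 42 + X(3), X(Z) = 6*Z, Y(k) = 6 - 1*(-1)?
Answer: 420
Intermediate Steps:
Y(k) = 7 (Y(k) = 6 + 1 = 7)
K = 60 (K = 42 + 6*3 = 42 + 18 = 60)
Y(-12)*K = 7*60 = 420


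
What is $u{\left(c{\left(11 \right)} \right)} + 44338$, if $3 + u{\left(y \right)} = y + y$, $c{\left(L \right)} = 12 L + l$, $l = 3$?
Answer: $44605$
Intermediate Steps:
$c{\left(L \right)} = 3 + 12 L$ ($c{\left(L \right)} = 12 L + 3 = 3 + 12 L$)
$u{\left(y \right)} = -3 + 2 y$ ($u{\left(y \right)} = -3 + \left(y + y\right) = -3 + 2 y$)
$u{\left(c{\left(11 \right)} \right)} + 44338 = \left(-3 + 2 \left(3 + 12 \cdot 11\right)\right) + 44338 = \left(-3 + 2 \left(3 + 132\right)\right) + 44338 = \left(-3 + 2 \cdot 135\right) + 44338 = \left(-3 + 270\right) + 44338 = 267 + 44338 = 44605$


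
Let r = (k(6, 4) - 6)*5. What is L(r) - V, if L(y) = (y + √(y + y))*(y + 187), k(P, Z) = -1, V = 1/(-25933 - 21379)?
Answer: -251699839/47312 + 152*I*√70 ≈ -5320.0 + 1271.7*I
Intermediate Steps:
V = -1/47312 (V = 1/(-47312) = -1/47312 ≈ -2.1136e-5)
r = -35 (r = (-1 - 6)*5 = -7*5 = -35)
L(y) = (187 + y)*(y + √2*√y) (L(y) = (y + √(2*y))*(187 + y) = (y + √2*√y)*(187 + y) = (187 + y)*(y + √2*√y))
L(r) - V = ((-35)² + 187*(-35) + √2*(-35)^(3/2) + 187*√2*√(-35)) - 1*(-1/47312) = (1225 - 6545 + √2*(-35*I*√35) + 187*√2*(I*√35)) + 1/47312 = (1225 - 6545 - 35*I*√70 + 187*I*√70) + 1/47312 = (-5320 + 152*I*√70) + 1/47312 = -251699839/47312 + 152*I*√70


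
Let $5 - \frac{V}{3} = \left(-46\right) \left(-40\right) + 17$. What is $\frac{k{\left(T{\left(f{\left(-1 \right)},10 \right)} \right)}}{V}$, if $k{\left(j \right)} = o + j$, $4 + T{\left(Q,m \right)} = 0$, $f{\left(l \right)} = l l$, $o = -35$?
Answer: $\frac{13}{1852} \approx 0.0070194$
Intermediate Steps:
$f{\left(l \right)} = l^{2}$
$T{\left(Q,m \right)} = -4$ ($T{\left(Q,m \right)} = -4 + 0 = -4$)
$V = -5556$ ($V = 15 - 3 \left(\left(-46\right) \left(-40\right) + 17\right) = 15 - 3 \left(1840 + 17\right) = 15 - 5571 = -5556$)
$k{\left(j \right)} = -35 + j$
$\frac{k{\left(T{\left(f{\left(-1 \right)},10 \right)} \right)}}{V} = \frac{-35 - 4}{-5556} = \left(-39\right) \left(- \frac{1}{5556}\right) = \frac{13}{1852}$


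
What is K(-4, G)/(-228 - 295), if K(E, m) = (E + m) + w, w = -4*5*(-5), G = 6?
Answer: -102/523 ≈ -0.19503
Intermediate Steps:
w = 100 (w = -20*(-5) = 100)
K(E, m) = 100 + E + m (K(E, m) = (E + m) + 100 = 100 + E + m)
K(-4, G)/(-228 - 295) = (100 - 4 + 6)/(-228 - 295) = 102/(-523) = -1/523*102 = -102/523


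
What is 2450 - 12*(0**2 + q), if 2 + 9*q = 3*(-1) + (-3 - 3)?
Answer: 7394/3 ≈ 2464.7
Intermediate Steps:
q = -11/9 (q = -2/9 + (3*(-1) + (-3 - 3))/9 = -2/9 + (-3 - 6)/9 = -2/9 + (1/9)*(-9) = -2/9 - 1 = -11/9 ≈ -1.2222)
2450 - 12*(0**2 + q) = 2450 - 12*(0**2 - 11/9) = 2450 - 12*(0 - 11/9) = 2450 - 12*(-11/9) = 2450 + 44/3 = 7394/3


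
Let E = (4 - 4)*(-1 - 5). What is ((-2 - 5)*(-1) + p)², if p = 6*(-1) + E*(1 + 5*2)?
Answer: 1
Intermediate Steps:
E = 0 (E = 0*(-6) = 0)
p = -6 (p = 6*(-1) + 0*(1 + 5*2) = -6 + 0*(1 + 10) = -6 + 0*11 = -6 + 0 = -6)
((-2 - 5)*(-1) + p)² = ((-2 - 5)*(-1) - 6)² = (-7*(-1) - 6)² = (7 - 6)² = 1² = 1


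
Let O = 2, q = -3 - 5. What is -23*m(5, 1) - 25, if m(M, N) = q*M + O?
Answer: 849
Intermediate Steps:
q = -8
m(M, N) = 2 - 8*M (m(M, N) = -8*M + 2 = 2 - 8*M)
-23*m(5, 1) - 25 = -23*(2 - 8*5) - 25 = -23*(2 - 40) - 25 = -23*(-38) - 25 = 874 - 25 = 849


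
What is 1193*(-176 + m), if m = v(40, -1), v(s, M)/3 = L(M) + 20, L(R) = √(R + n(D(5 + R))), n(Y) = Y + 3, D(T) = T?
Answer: -138388 + 3579*√6 ≈ -1.2962e+5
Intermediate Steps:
n(Y) = 3 + Y
L(R) = √(8 + 2*R) (L(R) = √(R + (3 + (5 + R))) = √(R + (8 + R)) = √(8 + 2*R))
v(s, M) = 60 + 3*√(8 + 2*M) (v(s, M) = 3*(√(8 + 2*M) + 20) = 3*(20 + √(8 + 2*M)) = 60 + 3*√(8 + 2*M))
m = 60 + 3*√6 (m = 60 + 3*√(8 + 2*(-1)) = 60 + 3*√(8 - 2) = 60 + 3*√6 ≈ 67.349)
1193*(-176 + m) = 1193*(-176 + (60 + 3*√6)) = 1193*(-116 + 3*√6) = -138388 + 3579*√6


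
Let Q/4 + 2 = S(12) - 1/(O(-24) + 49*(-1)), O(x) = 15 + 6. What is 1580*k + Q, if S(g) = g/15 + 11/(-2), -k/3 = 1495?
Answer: -248021433/35 ≈ -7.0863e+6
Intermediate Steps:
k = -4485 (k = -3*1495 = -4485)
O(x) = 21
S(g) = -11/2 + g/15 (S(g) = g*(1/15) + 11*(-½) = g/15 - 11/2 = -11/2 + g/15)
Q = -933/35 (Q = -8 + 4*((-11/2 + (1/15)*12) - 1/(21 + 49*(-1))) = -8 + 4*((-11/2 + ⅘) - 1/(21 - 49)) = -8 + 4*(-47/10 - 1/(-28)) = -8 + 4*(-47/10 - 1*(-1/28)) = -8 + 4*(-47/10 + 1/28) = -8 + 4*(-653/140) = -8 - 653/35 = -933/35 ≈ -26.657)
1580*k + Q = 1580*(-4485) - 933/35 = -7086300 - 933/35 = -248021433/35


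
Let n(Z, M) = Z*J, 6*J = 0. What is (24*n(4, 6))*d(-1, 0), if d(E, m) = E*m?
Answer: 0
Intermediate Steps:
J = 0 (J = (⅙)*0 = 0)
n(Z, M) = 0 (n(Z, M) = Z*0 = 0)
(24*n(4, 6))*d(-1, 0) = (24*0)*(-1*0) = 0*0 = 0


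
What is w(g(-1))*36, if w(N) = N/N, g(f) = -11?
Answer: 36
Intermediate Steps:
w(N) = 1
w(g(-1))*36 = 1*36 = 36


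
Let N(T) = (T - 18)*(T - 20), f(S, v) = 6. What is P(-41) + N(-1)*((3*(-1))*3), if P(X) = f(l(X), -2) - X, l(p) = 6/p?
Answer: -3544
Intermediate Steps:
N(T) = (-20 + T)*(-18 + T) (N(T) = (-18 + T)*(-20 + T) = (-20 + T)*(-18 + T))
P(X) = 6 - X
P(-41) + N(-1)*((3*(-1))*3) = (6 - 1*(-41)) + (360 + (-1)² - 38*(-1))*((3*(-1))*3) = (6 + 41) + (360 + 1 + 38)*(-3*3) = 47 + 399*(-9) = 47 - 3591 = -3544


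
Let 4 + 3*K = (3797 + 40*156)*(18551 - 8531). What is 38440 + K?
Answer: 100686056/3 ≈ 3.3562e+7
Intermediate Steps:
K = 100570736/3 (K = -4/3 + ((3797 + 40*156)*(18551 - 8531))/3 = -4/3 + ((3797 + 6240)*10020)/3 = -4/3 + (10037*10020)/3 = -4/3 + (⅓)*100570740 = -4/3 + 33523580 = 100570736/3 ≈ 3.3524e+7)
38440 + K = 38440 + 100570736/3 = 100686056/3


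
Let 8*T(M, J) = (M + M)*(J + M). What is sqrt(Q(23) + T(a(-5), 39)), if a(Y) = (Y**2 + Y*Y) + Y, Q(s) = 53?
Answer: sqrt(998) ≈ 31.591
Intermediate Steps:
a(Y) = Y + 2*Y**2 (a(Y) = (Y**2 + Y**2) + Y = 2*Y**2 + Y = Y + 2*Y**2)
T(M, J) = M*(J + M)/4 (T(M, J) = ((M + M)*(J + M))/8 = ((2*M)*(J + M))/8 = (2*M*(J + M))/8 = M*(J + M)/4)
sqrt(Q(23) + T(a(-5), 39)) = sqrt(53 + (-5*(1 + 2*(-5)))*(39 - 5*(1 + 2*(-5)))/4) = sqrt(53 + (-5*(1 - 10))*(39 - 5*(1 - 10))/4) = sqrt(53 + (-5*(-9))*(39 - 5*(-9))/4) = sqrt(53 + (1/4)*45*(39 + 45)) = sqrt(53 + (1/4)*45*84) = sqrt(53 + 945) = sqrt(998)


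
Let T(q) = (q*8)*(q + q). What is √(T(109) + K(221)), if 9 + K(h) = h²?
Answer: 4*√14933 ≈ 488.80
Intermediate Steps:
T(q) = 16*q² (T(q) = (8*q)*(2*q) = 16*q²)
K(h) = -9 + h²
√(T(109) + K(221)) = √(16*109² + (-9 + 221²)) = √(16*11881 + (-9 + 48841)) = √(190096 + 48832) = √238928 = 4*√14933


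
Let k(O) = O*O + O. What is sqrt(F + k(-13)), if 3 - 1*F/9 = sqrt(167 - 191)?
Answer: sqrt(183 - 18*I*sqrt(6)) ≈ 13.624 - 1.6181*I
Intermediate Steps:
F = 27 - 18*I*sqrt(6) (F = 27 - 9*sqrt(167 - 191) = 27 - 18*I*sqrt(6) ≈ 27.0 - 44.091*I)
k(O) = O + O**2 (k(O) = O**2 + O = O + O**2)
sqrt(F + k(-13)) = sqrt((27 - 18*I*sqrt(6)) - 13*(1 - 13)) = sqrt((27 - 18*I*sqrt(6)) - 13*(-12)) = sqrt((27 - 18*I*sqrt(6)) + 156) = sqrt(183 - 18*I*sqrt(6))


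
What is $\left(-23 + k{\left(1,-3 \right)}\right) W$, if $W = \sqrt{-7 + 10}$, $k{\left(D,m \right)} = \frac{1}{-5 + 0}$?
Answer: $- \frac{116 \sqrt{3}}{5} \approx -40.184$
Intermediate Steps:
$k{\left(D,m \right)} = - \frac{1}{5}$ ($k{\left(D,m \right)} = \frac{1}{-5} = - \frac{1}{5}$)
$W = \sqrt{3} \approx 1.732$
$\left(-23 + k{\left(1,-3 \right)}\right) W = \left(-23 - \frac{1}{5}\right) \sqrt{3} = - \frac{116 \sqrt{3}}{5}$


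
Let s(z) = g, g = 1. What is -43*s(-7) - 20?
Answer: -63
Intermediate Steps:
s(z) = 1
-43*s(-7) - 20 = -43*1 - 20 = -43 - 20 = -63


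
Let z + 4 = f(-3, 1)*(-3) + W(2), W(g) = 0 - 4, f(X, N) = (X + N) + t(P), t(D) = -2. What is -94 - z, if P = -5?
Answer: -98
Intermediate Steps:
f(X, N) = -2 + N + X (f(X, N) = (X + N) - 2 = (N + X) - 2 = -2 + N + X)
W(g) = -4
z = 4 (z = -4 + ((-2 + 1 - 3)*(-3) - 4) = -4 + (-4*(-3) - 4) = -4 + (12 - 4) = -4 + 8 = 4)
-94 - z = -94 - 1*4 = -94 - 4 = -98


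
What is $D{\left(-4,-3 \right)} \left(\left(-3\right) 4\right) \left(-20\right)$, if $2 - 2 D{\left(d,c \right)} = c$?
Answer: $600$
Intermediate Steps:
$D{\left(d,c \right)} = 1 - \frac{c}{2}$
$D{\left(-4,-3 \right)} \left(\left(-3\right) 4\right) \left(-20\right) = \left(1 - - \frac{3}{2}\right) \left(\left(-3\right) 4\right) \left(-20\right) = \left(1 + \frac{3}{2}\right) \left(-12\right) \left(-20\right) = \frac{5}{2} \left(-12\right) \left(-20\right) = \left(-30\right) \left(-20\right) = 600$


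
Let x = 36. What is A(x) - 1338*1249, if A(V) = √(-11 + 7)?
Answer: -1671162 + 2*I ≈ -1.6712e+6 + 2.0*I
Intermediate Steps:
A(V) = 2*I (A(V) = √(-4) = 2*I)
A(x) - 1338*1249 = 2*I - 1338*1249 = 2*I - 1671162 = -1671162 + 2*I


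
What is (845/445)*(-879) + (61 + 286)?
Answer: -117668/89 ≈ -1322.1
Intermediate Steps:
(845/445)*(-879) + (61 + 286) = (845*(1/445))*(-879) + 347 = (169/89)*(-879) + 347 = -148551/89 + 347 = -117668/89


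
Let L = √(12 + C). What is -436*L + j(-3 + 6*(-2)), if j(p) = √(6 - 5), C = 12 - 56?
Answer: 1 - 1744*I*√2 ≈ 1.0 - 2466.4*I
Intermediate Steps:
C = -44
j(p) = 1 (j(p) = √1 = 1)
L = 4*I*√2 (L = √(12 - 44) = √(-32) = 4*I*√2 ≈ 5.6569*I)
-436*L + j(-3 + 6*(-2)) = -1744*I*√2 + 1 = 1 - 1744*I*√2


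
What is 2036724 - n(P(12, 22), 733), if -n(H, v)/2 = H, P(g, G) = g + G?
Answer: 2036792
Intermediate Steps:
P(g, G) = G + g
n(H, v) = -2*H
2036724 - n(P(12, 22), 733) = 2036724 - (-2)*(22 + 12) = 2036724 - (-2)*34 = 2036724 - 1*(-68) = 2036724 + 68 = 2036792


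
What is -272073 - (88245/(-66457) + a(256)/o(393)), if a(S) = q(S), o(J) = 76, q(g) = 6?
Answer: -687080749779/2525366 ≈ -2.7207e+5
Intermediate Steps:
a(S) = 6
-272073 - (88245/(-66457) + a(256)/o(393)) = -272073 - (88245/(-66457) + 6/76) = -272073 - (88245*(-1/66457) + 6*(1/76)) = -272073 - (-88245/66457 + 3/38) = -272073 - 1*(-3153939/2525366) = -272073 + 3153939/2525366 = -687080749779/2525366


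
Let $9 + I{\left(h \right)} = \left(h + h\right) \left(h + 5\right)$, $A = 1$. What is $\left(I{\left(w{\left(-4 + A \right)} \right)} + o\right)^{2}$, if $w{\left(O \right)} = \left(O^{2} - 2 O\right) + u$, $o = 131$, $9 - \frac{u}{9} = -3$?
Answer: $999192100$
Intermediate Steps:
$u = 108$ ($u = 81 - -27 = 81 + 27 = 108$)
$w{\left(O \right)} = 108 + O^{2} - 2 O$ ($w{\left(O \right)} = \left(O^{2} - 2 O\right) + 108 = 108 + O^{2} - 2 O$)
$I{\left(h \right)} = -9 + 2 h \left(5 + h\right)$ ($I{\left(h \right)} = -9 + \left(h + h\right) \left(h + 5\right) = -9 + 2 h \left(5 + h\right)$)
$\left(I{\left(w{\left(-4 + A \right)} \right)} + o\right)^{2} = \left(\left(-9 + 2 \left(108 + \left(-4 + 1\right)^{2} - 2 \left(-4 + 1\right)\right)^{2} + 10 \left(108 + \left(-4 + 1\right)^{2} - 2 \left(-4 + 1\right)\right)\right) + 131\right)^{2} = \left(\left(-9 + 2 \left(108 + \left(-3\right)^{2} - -6\right)^{2} + 10 \left(108 + \left(-3\right)^{2} - -6\right)\right) + 131\right)^{2} = \left(\left(-9 + 2 \left(108 + 9 + 6\right)^{2} + 10 \left(108 + 9 + 6\right)\right) + 131\right)^{2} = \left(\left(-9 + 2 \cdot 123^{2} + 10 \cdot 123\right) + 131\right)^{2} = \left(\left(-9 + 2 \cdot 15129 + 1230\right) + 131\right)^{2} = \left(\left(-9 + 30258 + 1230\right) + 131\right)^{2} = \left(31479 + 131\right)^{2} = 31610^{2} = 999192100$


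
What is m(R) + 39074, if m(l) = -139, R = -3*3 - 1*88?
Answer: 38935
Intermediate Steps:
R = -97 (R = -9 - 88 = -97)
m(R) + 39074 = -139 + 39074 = 38935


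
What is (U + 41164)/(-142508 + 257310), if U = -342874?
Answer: -150855/57401 ≈ -2.6281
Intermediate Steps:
(U + 41164)/(-142508 + 257310) = (-342874 + 41164)/(-142508 + 257310) = -301710/114802 = -301710*1/114802 = -150855/57401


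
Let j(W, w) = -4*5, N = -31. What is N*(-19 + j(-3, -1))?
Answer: 1209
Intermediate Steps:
j(W, w) = -20
N*(-19 + j(-3, -1)) = -31*(-19 - 20) = -31*(-39) = 1209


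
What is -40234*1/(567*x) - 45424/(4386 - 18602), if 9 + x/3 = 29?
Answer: 60834871/30226770 ≈ 2.0126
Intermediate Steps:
x = 60 (x = -27 + 3*29 = -27 + 87 = 60)
-40234*1/(567*x) - 45424/(4386 - 18602) = -40234/((60*27)*21) - 45424/(4386 - 18602) = -40234/(1620*21) - 45424/(-14216) = -40234/34020 - 45424*(-1/14216) = -40234*1/34020 + 5678/1777 = -20117/17010 + 5678/1777 = 60834871/30226770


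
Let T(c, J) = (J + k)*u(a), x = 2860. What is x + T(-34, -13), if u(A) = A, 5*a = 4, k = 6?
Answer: 14272/5 ≈ 2854.4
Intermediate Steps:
a = 4/5 (a = (1/5)*4 = 4/5 ≈ 0.80000)
T(c, J) = 24/5 + 4*J/5 (T(c, J) = (J + 6)*(4/5) = (6 + J)*(4/5) = 24/5 + 4*J/5)
x + T(-34, -13) = 2860 + (24/5 + (4/5)*(-13)) = 2860 + (24/5 - 52/5) = 2860 - 28/5 = 14272/5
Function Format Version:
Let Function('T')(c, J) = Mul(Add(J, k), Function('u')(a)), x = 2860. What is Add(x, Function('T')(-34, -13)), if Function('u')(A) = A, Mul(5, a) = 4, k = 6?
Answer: Rational(14272, 5) ≈ 2854.4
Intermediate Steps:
a = Rational(4, 5) (a = Mul(Rational(1, 5), 4) = Rational(4, 5) ≈ 0.80000)
Function('T')(c, J) = Add(Rational(24, 5), Mul(Rational(4, 5), J)) (Function('T')(c, J) = Mul(Add(J, 6), Rational(4, 5)) = Mul(Add(6, J), Rational(4, 5)) = Add(Rational(24, 5), Mul(Rational(4, 5), J)))
Add(x, Function('T')(-34, -13)) = Add(2860, Add(Rational(24, 5), Mul(Rational(4, 5), -13))) = Add(2860, Add(Rational(24, 5), Rational(-52, 5))) = Add(2860, Rational(-28, 5)) = Rational(14272, 5)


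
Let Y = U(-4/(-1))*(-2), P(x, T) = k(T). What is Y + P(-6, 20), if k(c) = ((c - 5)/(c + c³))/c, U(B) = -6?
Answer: 384963/32080 ≈ 12.000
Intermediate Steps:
k(c) = (-5 + c)/(c*(c + c³)) (k(c) = ((-5 + c)/(c + c³))/c = (-5 + c)/(c*(c + c³)))
P(x, T) = (-5 + T)/(T² + T⁴)
Y = 12 (Y = -6*(-2) = 12)
Y + P(-6, 20) = 12 + (-5 + 20)/(20² + 20⁴) = 12 + 15/(400 + 160000) = 12 + 15/160400 = 12 + (1/160400)*15 = 12 + 3/32080 = 384963/32080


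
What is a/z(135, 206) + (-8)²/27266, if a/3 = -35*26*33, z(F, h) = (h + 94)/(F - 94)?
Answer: -1678535539/136330 ≈ -12312.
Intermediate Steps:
z(F, h) = (94 + h)/(-94 + F)
a = -90090 (a = 3*(-35*26*33) = 3*(-910*33) = 3*(-30030) = -90090)
a/z(135, 206) + (-8)²/27266 = -90090*(-94 + 135)/(94 + 206) + (-8)²/27266 = -90090/(300/41) + 64*(1/27266) = -90090/((1/41)*300) + 32/13633 = -90090/300/41 + 32/13633 = -90090*41/300 + 32/13633 = -123123/10 + 32/13633 = -1678535539/136330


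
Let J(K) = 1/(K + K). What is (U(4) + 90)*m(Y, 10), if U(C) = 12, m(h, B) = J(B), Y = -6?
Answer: 51/10 ≈ 5.1000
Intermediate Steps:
J(K) = 1/(2*K)
m(h, B) = 1/(2*B)
(U(4) + 90)*m(Y, 10) = (12 + 90)*((½)/10) = 102*((½)*(⅒)) = 102*(1/20) = 51/10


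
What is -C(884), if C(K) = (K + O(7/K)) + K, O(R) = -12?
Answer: -1756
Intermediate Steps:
C(K) = -12 + 2*K (C(K) = (K - 12) + K = (-12 + K) + K = -12 + 2*K)
-C(884) = -(-12 + 2*884) = -(-12 + 1768) = -1*1756 = -1756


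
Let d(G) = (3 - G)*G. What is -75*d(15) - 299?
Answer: 13201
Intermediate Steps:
d(G) = G*(3 - G)
-75*d(15) - 299 = -1125*(3 - 1*15) - 299 = -1125*(3 - 15) - 299 = -1125*(-12) - 299 = -75*(-180) - 299 = 13500 - 299 = 13201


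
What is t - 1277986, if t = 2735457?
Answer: 1457471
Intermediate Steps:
t - 1277986 = 2735457 - 1277986 = 1457471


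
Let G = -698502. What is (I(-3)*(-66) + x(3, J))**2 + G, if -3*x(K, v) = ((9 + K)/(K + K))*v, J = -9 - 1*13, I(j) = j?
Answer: -5879474/9 ≈ -6.5328e+5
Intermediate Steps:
J = -22 (J = -9 - 13 = -22)
x(K, v) = -v*(9 + K)/(6*K) (x(K, v) = -(9 + K)/(K + K)*v/3 = -(9 + K)/((2*K))*v/3 = -(9 + K)*(1/(2*K))*v/3 = -(9 + K)/(2*K)*v/3 = -v*(9 + K)/(6*K))
(I(-3)*(-66) + x(3, J))**2 + G = (-3*(-66) - 1/6*(-22)*(9 + 3)/3)**2 - 698502 = (198 - 1/6*(-22)*1/3*12)**2 - 698502 = (198 + 44/3)**2 - 698502 = (638/3)**2 - 698502 = 407044/9 - 698502 = -5879474/9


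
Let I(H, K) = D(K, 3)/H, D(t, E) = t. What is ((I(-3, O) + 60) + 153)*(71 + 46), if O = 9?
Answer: 24570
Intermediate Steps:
I(H, K) = K/H
((I(-3, O) + 60) + 153)*(71 + 46) = ((9/(-3) + 60) + 153)*(71 + 46) = ((9*(-1/3) + 60) + 153)*117 = ((-3 + 60) + 153)*117 = (57 + 153)*117 = 210*117 = 24570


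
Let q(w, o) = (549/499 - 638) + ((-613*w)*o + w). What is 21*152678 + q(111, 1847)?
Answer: -61112384741/499 ≈ -1.2247e+8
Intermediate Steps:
q(w, o) = -317813/499 + w - 613*o*w (q(w, o) = (549*(1/499) - 638) + (-613*o*w + w) = (549/499 - 638) + (w - 613*o*w) = -317813/499 + (w - 613*o*w) = -317813/499 + w - 613*o*w)
21*152678 + q(111, 1847) = 21*152678 + (-317813/499 + 111 - 613*1847*111) = 3206238 + (-317813/499 + 111 - 125675421) = 3206238 - 62712297503/499 = -61112384741/499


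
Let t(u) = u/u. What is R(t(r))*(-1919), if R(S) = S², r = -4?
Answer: -1919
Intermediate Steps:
t(u) = 1
R(t(r))*(-1919) = 1²*(-1919) = 1*(-1919) = -1919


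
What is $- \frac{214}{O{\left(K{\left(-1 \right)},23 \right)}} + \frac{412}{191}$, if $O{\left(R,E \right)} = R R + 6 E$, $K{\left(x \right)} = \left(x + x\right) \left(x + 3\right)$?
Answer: $\frac{11287}{14707} \approx 0.76746$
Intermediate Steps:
$K{\left(x \right)} = 2 x \left(3 + x\right)$
$O{\left(R,E \right)} = R^{2} + 6 E$
$- \frac{214}{O{\left(K{\left(-1 \right)},23 \right)}} + \frac{412}{191} = - \frac{214}{\left(2 \left(-1\right) \left(3 - 1\right)\right)^{2} + 6 \cdot 23} + \frac{412}{191} = - \frac{214}{\left(2 \left(-1\right) 2\right)^{2} + 138} + 412 \cdot \frac{1}{191} = - \frac{214}{\left(-4\right)^{2} + 138} + \frac{412}{191} = - \frac{214}{16 + 138} + \frac{412}{191} = - \frac{214}{154} + \frac{412}{191} = \left(-214\right) \frac{1}{154} + \frac{412}{191} = - \frac{107}{77} + \frac{412}{191} = \frac{11287}{14707}$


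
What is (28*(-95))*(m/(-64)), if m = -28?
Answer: -4655/4 ≈ -1163.8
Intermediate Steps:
(28*(-95))*(m/(-64)) = (28*(-95))*(-28/(-64)) = -(-74480)*(-1)/64 = -2660*7/16 = -4655/4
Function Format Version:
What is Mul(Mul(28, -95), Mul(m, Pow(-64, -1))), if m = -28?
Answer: Rational(-4655, 4) ≈ -1163.8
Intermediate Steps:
Mul(Mul(28, -95), Mul(m, Pow(-64, -1))) = Mul(Mul(28, -95), Mul(-28, Pow(-64, -1))) = Mul(-2660, Mul(-28, Rational(-1, 64))) = Mul(-2660, Rational(7, 16)) = Rational(-4655, 4)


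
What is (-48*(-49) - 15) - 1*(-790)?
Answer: 3127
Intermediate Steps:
(-48*(-49) - 15) - 1*(-790) = (2352 - 15) + 790 = 2337 + 790 = 3127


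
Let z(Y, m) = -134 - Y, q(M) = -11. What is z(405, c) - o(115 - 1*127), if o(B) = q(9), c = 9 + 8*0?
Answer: -528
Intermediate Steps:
c = 9 (c = 9 + 0 = 9)
o(B) = -11
z(405, c) - o(115 - 1*127) = (-134 - 1*405) - 1*(-11) = (-134 - 405) + 11 = -539 + 11 = -528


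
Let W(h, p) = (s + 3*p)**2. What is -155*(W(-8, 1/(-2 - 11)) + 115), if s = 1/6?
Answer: -108451175/6084 ≈ -17826.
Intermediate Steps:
s = 1/6 (s = 1*(1/6) = 1/6 ≈ 0.16667)
W(h, p) = (1/6 + 3*p)**2
-155*(W(-8, 1/(-2 - 11)) + 115) = -155*((1 + 18/(-2 - 11))**2/36 + 115) = -155*((1 + 18/(-13))**2/36 + 115) = -155*((1 + 18*(-1/13))**2/36 + 115) = -155*((1 - 18/13)**2/36 + 115) = -155*((-5/13)**2/36 + 115) = -155*((1/36)*(25/169) + 115) = -155*(25/6084 + 115) = -155*699685/6084 = -108451175/6084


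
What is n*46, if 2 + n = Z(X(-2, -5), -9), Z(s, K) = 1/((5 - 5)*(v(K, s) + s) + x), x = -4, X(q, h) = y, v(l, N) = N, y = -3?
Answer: -207/2 ≈ -103.50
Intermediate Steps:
X(q, h) = -3
Z(s, K) = -¼ (Z(s, K) = 1/((5 - 5)*(s + s) - 4) = 1/(0*(2*s) - 4) = 1/(0 - 4) = 1/(-4) = -¼)
n = -9/4 (n = -2 - ¼ = -9/4 ≈ -2.2500)
n*46 = -9/4*46 = -207/2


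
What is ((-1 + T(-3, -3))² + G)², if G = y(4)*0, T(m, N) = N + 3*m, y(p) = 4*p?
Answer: 28561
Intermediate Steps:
G = 0 (G = (4*4)*0 = 16*0 = 0)
((-1 + T(-3, -3))² + G)² = ((-1 + (-3 + 3*(-3)))² + 0)² = ((-1 + (-3 - 9))² + 0)² = ((-1 - 12)² + 0)² = ((-13)² + 0)² = (169 + 0)² = 169² = 28561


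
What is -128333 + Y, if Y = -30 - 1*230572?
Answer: -358935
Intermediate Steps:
Y = -230602 (Y = -30 - 230572 = -230602)
-128333 + Y = -128333 - 230602 = -358935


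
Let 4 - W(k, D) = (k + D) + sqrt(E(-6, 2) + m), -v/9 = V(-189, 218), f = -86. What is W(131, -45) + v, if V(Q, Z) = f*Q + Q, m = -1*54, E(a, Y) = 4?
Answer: -144667 - 5*I*sqrt(2) ≈ -1.4467e+5 - 7.0711*I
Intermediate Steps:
m = -54
V(Q, Z) = -85*Q (V(Q, Z) = -86*Q + Q = -85*Q)
v = -144585 (v = -(-765)*(-189) = -9*16065 = -144585)
W(k, D) = 4 - D - k - 5*I*sqrt(2) (W(k, D) = 4 - ((k + D) + sqrt(4 - 54)) = 4 - ((D + k) + sqrt(-50)) = 4 - ((D + k) + 5*I*sqrt(2)) = 4 - (D + k + 5*I*sqrt(2)) = 4 + (-D - k - 5*I*sqrt(2)) = 4 - D - k - 5*I*sqrt(2))
W(131, -45) + v = (4 - 1*(-45) - 1*131 - 5*I*sqrt(2)) - 144585 = (4 + 45 - 131 - 5*I*sqrt(2)) - 144585 = (-82 - 5*I*sqrt(2)) - 144585 = -144667 - 5*I*sqrt(2)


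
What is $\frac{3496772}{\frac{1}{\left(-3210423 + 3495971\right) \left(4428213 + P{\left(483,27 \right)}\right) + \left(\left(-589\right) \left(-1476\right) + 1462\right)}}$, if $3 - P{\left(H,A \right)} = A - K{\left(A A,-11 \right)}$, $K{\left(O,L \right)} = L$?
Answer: $4421522177088629640$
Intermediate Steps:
$P{\left(H,A \right)} = -8 - A$ ($P{\left(H,A \right)} = 3 - \left(A - -11\right) = 3 - \left(A + 11\right) = 3 - \left(11 + A\right) = -8 - A$)
$\frac{3496772}{\frac{1}{\left(-3210423 + 3495971\right) \left(4428213 + P{\left(483,27 \right)}\right) + \left(\left(-589\right) \left(-1476\right) + 1462\right)}} = \frac{3496772}{\frac{1}{\left(-3210423 + 3495971\right) \left(4428213 - 35\right) + \left(\left(-589\right) \left(-1476\right) + 1462\right)}} = \frac{3496772}{\frac{1}{285548 \left(4428213 - 35\right) + \left(869364 + 1462\right)}} = \frac{3496772}{\frac{1}{285548 \left(4428213 - 35\right) + 870826}} = \frac{3496772}{\frac{1}{285548 \cdot 4428178 + 870826}} = \frac{3496772}{\frac{1}{1264457371544 + 870826}} = \frac{3496772}{\frac{1}{1264458242370}} = 3496772 \frac{1}{\frac{1}{1264458242370}} = 3496772 \cdot 1264458242370 = 4421522177088629640$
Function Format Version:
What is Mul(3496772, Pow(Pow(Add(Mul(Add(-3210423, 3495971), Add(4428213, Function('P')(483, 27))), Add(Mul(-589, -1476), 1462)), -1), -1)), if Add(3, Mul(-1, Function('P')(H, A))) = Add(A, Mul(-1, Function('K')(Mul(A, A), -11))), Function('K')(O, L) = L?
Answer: 4421522177088629640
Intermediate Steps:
Function('P')(H, A) = Add(-8, Mul(-1, A)) (Function('P')(H, A) = Add(3, Mul(-1, Add(A, Mul(-1, -11)))) = Add(3, Mul(-1, Add(A, 11))) = Add(3, Mul(-1, Add(11, A))) = Add(3, Add(-11, Mul(-1, A))) = Add(-8, Mul(-1, A)))
Mul(3496772, Pow(Pow(Add(Mul(Add(-3210423, 3495971), Add(4428213, Function('P')(483, 27))), Add(Mul(-589, -1476), 1462)), -1), -1)) = Mul(3496772, Pow(Pow(Add(Mul(Add(-3210423, 3495971), Add(4428213, Add(-8, Mul(-1, 27)))), Add(Mul(-589, -1476), 1462)), -1), -1)) = Mul(3496772, Pow(Pow(Add(Mul(285548, Add(4428213, Add(-8, -27))), Add(869364, 1462)), -1), -1)) = Mul(3496772, Pow(Pow(Add(Mul(285548, Add(4428213, -35)), 870826), -1), -1)) = Mul(3496772, Pow(Pow(Add(Mul(285548, 4428178), 870826), -1), -1)) = Mul(3496772, Pow(Pow(Add(1264457371544, 870826), -1), -1)) = Mul(3496772, Pow(Pow(1264458242370, -1), -1)) = Mul(3496772, Pow(Rational(1, 1264458242370), -1)) = Mul(3496772, 1264458242370) = 4421522177088629640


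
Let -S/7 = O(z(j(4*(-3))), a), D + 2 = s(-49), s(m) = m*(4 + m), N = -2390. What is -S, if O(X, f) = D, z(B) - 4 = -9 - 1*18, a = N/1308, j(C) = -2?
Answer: 15421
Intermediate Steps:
a = -1195/654 (a = -2390/1308 = -2390*1/1308 = -1195/654 ≈ -1.8272)
z(B) = -23 (z(B) = 4 + (-9 - 1*18) = 4 + (-9 - 18) = 4 - 27 = -23)
D = 2203 (D = -2 - 49*(4 - 49) = -2 - 49*(-45) = -2 + 2205 = 2203)
O(X, f) = 2203
S = -15421 (S = -7*2203 = -15421)
-S = -1*(-15421) = 15421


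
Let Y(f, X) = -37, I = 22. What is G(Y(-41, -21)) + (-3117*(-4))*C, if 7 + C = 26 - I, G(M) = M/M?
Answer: -37403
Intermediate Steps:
G(M) = 1
C = -3 (C = -7 + (26 - 1*22) = -7 + (26 - 22) = -7 + 4 = -3)
G(Y(-41, -21)) + (-3117*(-4))*C = 1 - 3117*(-4)*(-3) = 1 + 12468*(-3) = 1 - 37404 = -37403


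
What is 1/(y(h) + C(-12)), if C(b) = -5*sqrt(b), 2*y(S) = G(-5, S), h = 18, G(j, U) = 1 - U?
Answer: -34/1489 + 40*I*sqrt(3)/1489 ≈ -0.022834 + 0.046529*I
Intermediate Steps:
y(S) = 1/2 - S/2 (y(S) = (1 - S)/2 = 1/2 - S/2)
1/(y(h) + C(-12)) = 1/((1/2 - 1/2*18) - 10*I*sqrt(3)) = 1/((1/2 - 9) - 10*I*sqrt(3)) = 1/(-17/2 - 10*I*sqrt(3))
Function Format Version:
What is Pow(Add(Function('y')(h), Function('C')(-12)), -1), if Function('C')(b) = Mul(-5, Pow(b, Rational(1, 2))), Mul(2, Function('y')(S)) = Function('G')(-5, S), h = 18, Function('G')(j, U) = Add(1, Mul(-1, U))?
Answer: Add(Rational(-34, 1489), Mul(Rational(40, 1489), I, Pow(3, Rational(1, 2)))) ≈ Add(-0.022834, Mul(0.046529, I))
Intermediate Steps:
Function('y')(S) = Add(Rational(1, 2), Mul(Rational(-1, 2), S)) (Function('y')(S) = Mul(Rational(1, 2), Add(1, Mul(-1, S))) = Add(Rational(1, 2), Mul(Rational(-1, 2), S)))
Pow(Add(Function('y')(h), Function('C')(-12)), -1) = Pow(Add(Add(Rational(1, 2), Mul(Rational(-1, 2), 18)), Mul(-5, Pow(-12, Rational(1, 2)))), -1) = Pow(Add(Add(Rational(1, 2), -9), Mul(-5, Mul(2, I, Pow(3, Rational(1, 2))))), -1) = Pow(Add(Rational(-17, 2), Mul(-10, I, Pow(3, Rational(1, 2)))), -1)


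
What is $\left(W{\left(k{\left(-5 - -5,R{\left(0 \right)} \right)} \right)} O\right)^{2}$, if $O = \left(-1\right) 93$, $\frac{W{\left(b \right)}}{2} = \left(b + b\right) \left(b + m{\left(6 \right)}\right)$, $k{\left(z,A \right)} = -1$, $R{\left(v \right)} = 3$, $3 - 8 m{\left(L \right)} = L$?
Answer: $\frac{1046529}{4} \approx 2.6163 \cdot 10^{5}$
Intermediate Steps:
$m{\left(L \right)} = \frac{3}{8} - \frac{L}{8}$
$W{\left(b \right)} = 4 b \left(- \frac{3}{8} + b\right)$ ($W{\left(b \right)} = 2 \left(b + b\right) \left(b + \left(\frac{3}{8} - \frac{3}{4}\right)\right) = 2 \cdot 2 b \left(b + \left(\frac{3}{8} - \frac{3}{4}\right)\right) = 2 \cdot 2 b \left(b - \frac{3}{8}\right) = 2 \cdot 2 b \left(- \frac{3}{8} + b\right) = 4 b \left(- \frac{3}{8} + b\right)$)
$O = -93$
$\left(W{\left(k{\left(-5 - -5,R{\left(0 \right)} \right)} \right)} O\right)^{2} = \left(\frac{1}{2} \left(-1\right) \left(-3 + 8 \left(-1\right)\right) \left(-93\right)\right)^{2} = \left(\frac{1}{2} \left(-1\right) \left(-3 - 8\right) \left(-93\right)\right)^{2} = \left(\frac{1}{2} \left(-1\right) \left(-11\right) \left(-93\right)\right)^{2} = \left(\frac{11}{2} \left(-93\right)\right)^{2} = \left(- \frac{1023}{2}\right)^{2} = \frac{1046529}{4}$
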